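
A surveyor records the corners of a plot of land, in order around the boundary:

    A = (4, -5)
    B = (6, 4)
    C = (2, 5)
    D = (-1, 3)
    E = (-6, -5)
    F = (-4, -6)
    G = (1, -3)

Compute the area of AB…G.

71.5

A→B: (4)(4) − (6)(-5) = 46
B→C: (6)(5) − (2)(4) = 22
C→D: (2)(3) − (-1)(5) = 11
D→E: (-1)(-5) − (-6)(3) = 23
E→F: (-6)(-6) − (-4)(-5) = 16
F→G: (-4)(-3) − (1)(-6) = 18
G→A: (1)(-5) − (4)(-3) = 7
Σ = 143
Area = |Σ|/2 = 71.5.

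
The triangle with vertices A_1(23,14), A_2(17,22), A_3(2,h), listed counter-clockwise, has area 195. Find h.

-23

Write out the shoelace sum; only the two edges meeting at A_3 involve h:
2·Area = [(17·h − 2·22) + (2·14 − 23·h)] + 268
       = -6·h + 252 = 390
⇒ h = -23.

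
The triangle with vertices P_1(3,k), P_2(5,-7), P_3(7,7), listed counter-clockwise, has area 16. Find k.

The doubled signed area Σ (x_i y_{i+1} − x_{i+1} y_i) is linear in k.
With k=0 it equals 42; the coefficient of k is 2 (from the two edges through P_1).
So 2·k + 42 = 2·16 = 32 ⇒ k = -5.

-5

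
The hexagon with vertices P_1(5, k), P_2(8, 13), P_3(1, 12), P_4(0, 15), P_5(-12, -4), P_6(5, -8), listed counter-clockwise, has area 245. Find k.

The doubled signed area Σ (x_i y_{i+1} − x_{i+1} y_i) is linear in k.
With k=0 it equals 499; the coefficient of k is -3 (from the two edges through P_1).
So -3·k + 499 = 2·245 = 490 ⇒ k = 3.

3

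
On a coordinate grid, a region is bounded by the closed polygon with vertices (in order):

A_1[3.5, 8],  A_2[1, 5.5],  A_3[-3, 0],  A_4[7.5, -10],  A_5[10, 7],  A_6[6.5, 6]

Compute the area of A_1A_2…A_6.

127.875

Apply the shoelace formula: 2A = Σ (x_i·y_{i+1} − x_{i+1}·y_i), indices taken mod 6.
A_1→A_2: (3.5)(5.5) − (1)(8) = 11.25
A_2→A_3: (1)(0) − (-3)(5.5) = 16.5
A_3→A_4: (-3)(-10) − (7.5)(0) = 30
A_4→A_5: (7.5)(7) − (10)(-10) = 152.5
A_5→A_6: (10)(6) − (6.5)(7) = 14.5
A_6→A_1: (6.5)(8) − (3.5)(6) = 31
Σ = 255.75
Area = |Σ|/2 = 127.875.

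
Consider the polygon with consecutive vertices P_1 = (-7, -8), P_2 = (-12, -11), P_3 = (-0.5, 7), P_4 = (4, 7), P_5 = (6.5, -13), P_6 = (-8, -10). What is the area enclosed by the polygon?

206.25

Apply the shoelace (surveyor's) formula: 2A = Σ (x_i·y_{i+1} − x_{i+1}·y_i), indices taken mod 6.
P_1→P_2: (-7)(-11) − (-12)(-8) = -19
P_2→P_3: (-12)(7) − (-0.5)(-11) = -89.5
P_3→P_4: (-0.5)(7) − (4)(7) = -31.5
P_4→P_5: (4)(-13) − (6.5)(7) = -97.5
P_5→P_6: (6.5)(-10) − (-8)(-13) = -169
P_6→P_1: (-8)(-8) − (-7)(-10) = -6
Σ = -412.5
Area = |Σ|/2 = 206.25.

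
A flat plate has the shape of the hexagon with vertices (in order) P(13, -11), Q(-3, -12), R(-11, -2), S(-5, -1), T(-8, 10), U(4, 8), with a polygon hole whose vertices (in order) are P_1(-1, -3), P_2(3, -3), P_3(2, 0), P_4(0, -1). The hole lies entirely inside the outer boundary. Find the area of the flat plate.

Outer boundary:
Σ = (-189) + (-126) + (1) + (-58) + (-104) + (-148) = -624
Area = |Σ|/2 = 312.
Hole:
Apply the surveyor's formula: 2A = Σ (x_i·y_{i+1} − x_{i+1}·y_i), indices taken mod 4.
Cross-terms: 12, 6, -2, -1  ⇒  Σ = 15
Area = |Σ|/2 = 7.5.
Net area = 312 − 7.5 = 304.5.

304.5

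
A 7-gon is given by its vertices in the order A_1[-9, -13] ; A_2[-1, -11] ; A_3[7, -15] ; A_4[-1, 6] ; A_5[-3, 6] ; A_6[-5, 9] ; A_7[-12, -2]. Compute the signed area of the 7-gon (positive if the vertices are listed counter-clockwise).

Apply the shoelace (surveyor's) formula: 2A = Σ (x_i·y_{i+1} − x_{i+1}·y_i), indices taken mod 7.
A_1→A_2: (-9)(-11) − (-1)(-13) = 86
A_2→A_3: (-1)(-15) − (7)(-11) = 92
A_3→A_4: (7)(6) − (-1)(-15) = 27
A_4→A_5: (-1)(6) − (-3)(6) = 12
A_5→A_6: (-3)(9) − (-5)(6) = 3
A_6→A_7: (-5)(-2) − (-12)(9) = 118
A_7→A_1: (-12)(-13) − (-9)(-2) = 138
Σ = 476
Signed area = Σ/2 = 238 (positive ⇒ counter-clockwise traversal).

238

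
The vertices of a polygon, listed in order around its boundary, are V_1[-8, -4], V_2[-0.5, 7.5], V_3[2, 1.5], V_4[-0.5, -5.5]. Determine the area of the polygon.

Apply the shoelace (surveyor's) formula: 2A = Σ (x_i·y_{i+1} − x_{i+1}·y_i), indices taken mod 4.
Σ = (-62) + (-15.75) + (-10.25) + (-42) = -130
Area = |Σ|/2 = 65.

65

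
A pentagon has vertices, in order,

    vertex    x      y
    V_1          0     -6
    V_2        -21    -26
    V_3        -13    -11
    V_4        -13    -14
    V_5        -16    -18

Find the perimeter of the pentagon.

|V_1V_2| = √((-21)² + (-20)²) = √841 = 29
|V_2V_3| = √((8)² + (15)²) = √289 = 17
|V_3V_4| = √((0)² + (-3)²) = √9 = 3
|V_4V_5| = √((-3)² + (-4)²) = √25 = 5
|V_5V_1| = √((16)² + (12)²) = √400 = 20
Perimeter = 29 + 17 + 3 + 5 + 20 = 74.

74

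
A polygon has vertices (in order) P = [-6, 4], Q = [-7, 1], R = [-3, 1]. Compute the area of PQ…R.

Cross-terms: 22, -4, -6  ⇒  Σ = 12
Area = |Σ|/2 = 6.

6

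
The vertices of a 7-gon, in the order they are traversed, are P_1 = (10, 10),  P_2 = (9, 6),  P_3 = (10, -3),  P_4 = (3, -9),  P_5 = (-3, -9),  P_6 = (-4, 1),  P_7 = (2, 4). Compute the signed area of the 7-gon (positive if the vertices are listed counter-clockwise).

Apply the shoelace formula: 2A = Σ (x_i·y_{i+1} − x_{i+1}·y_i), indices taken mod 7.
Σ = (-30) + (-87) + (-81) + (-54) + (-39) + (-18) + (-20) = -329
Signed area = Σ/2 = -164.5 (negative ⇒ clockwise traversal).

-164.5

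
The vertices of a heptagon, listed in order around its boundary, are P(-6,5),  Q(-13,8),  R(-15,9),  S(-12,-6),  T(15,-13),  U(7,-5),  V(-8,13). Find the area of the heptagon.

284.5

Σ = (17) + (3) + (198) + (246) + (16) + (51) + (38) = 569
Area = |Σ|/2 = 284.5.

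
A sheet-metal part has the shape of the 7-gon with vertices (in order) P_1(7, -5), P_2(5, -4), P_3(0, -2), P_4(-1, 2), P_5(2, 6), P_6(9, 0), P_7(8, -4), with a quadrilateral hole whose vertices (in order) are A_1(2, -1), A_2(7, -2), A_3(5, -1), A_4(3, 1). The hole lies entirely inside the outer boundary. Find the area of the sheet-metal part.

59

Outer boundary:
Apply the shoelace formula: 2A = Σ (x_i·y_{i+1} − x_{i+1}·y_i), indices taken mod 7.
Σ = (-3) + (-10) + (-2) + (-10) + (-54) + (-36) + (-12) = -127
Area = |Σ|/2 = 63.5.
Hole:
Apply the surveyor's formula: 2A = Σ (x_i·y_{i+1} − x_{i+1}·y_i), indices taken mod 4.
Cross-terms: 3, 3, 8, -5  ⇒  Σ = 9
Area = |Σ|/2 = 4.5.
Net area = 63.5 − 4.5 = 59.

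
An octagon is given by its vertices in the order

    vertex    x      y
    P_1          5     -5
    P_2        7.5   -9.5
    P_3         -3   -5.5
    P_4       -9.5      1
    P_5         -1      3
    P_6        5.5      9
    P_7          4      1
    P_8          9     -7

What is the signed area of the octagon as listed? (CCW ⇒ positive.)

Apply Gauss's area formula: 2A = Σ (x_i·y_{i+1} − x_{i+1}·y_i), indices taken mod 8.
Σ = (-10) + (-69.75) + (-55.25) + (-27.5) + (-25.5) + (-30.5) + (-37) + (-10) = -265.5
Signed area = Σ/2 = -132.75 (negative ⇒ clockwise traversal).

-132.75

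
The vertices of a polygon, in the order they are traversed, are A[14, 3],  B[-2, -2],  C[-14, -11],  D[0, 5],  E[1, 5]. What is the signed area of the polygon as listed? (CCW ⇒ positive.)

-85

Σ = (-22) + (-6) + (-70) + (-5) + (-67) = -170
Signed area = Σ/2 = -85 (negative ⇒ clockwise traversal).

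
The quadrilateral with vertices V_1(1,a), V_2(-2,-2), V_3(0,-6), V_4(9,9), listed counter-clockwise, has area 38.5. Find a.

2

Write out the shoelace sum; only the two edges meeting at V_1 involve a:
2·Area = [(9·a − 1·9) + (1·(-2) − (-2)·a)] + 66
       = 11·a + 55 = 77
⇒ a = 2.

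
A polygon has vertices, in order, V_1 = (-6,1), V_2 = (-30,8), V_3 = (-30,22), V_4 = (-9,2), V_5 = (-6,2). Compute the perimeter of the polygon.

72

|V_1V_2| = √((-24)² + (7)²) = √625 = 25
|V_2V_3| = √((0)² + (14)²) = √196 = 14
|V_3V_4| = √((21)² + (-20)²) = √841 = 29
|V_4V_5| = √((3)² + (0)²) = √9 = 3
|V_5V_1| = √((0)² + (-1)²) = √1 = 1
Perimeter = 25 + 14 + 29 + 3 + 1 = 72.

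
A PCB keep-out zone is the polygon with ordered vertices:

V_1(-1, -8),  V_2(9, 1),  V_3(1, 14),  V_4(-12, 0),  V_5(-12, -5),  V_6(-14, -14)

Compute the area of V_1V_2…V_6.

Σ = (71) + (125) + (168) + (60) + (98) + (98) = 620
Area = |Σ|/2 = 310.

310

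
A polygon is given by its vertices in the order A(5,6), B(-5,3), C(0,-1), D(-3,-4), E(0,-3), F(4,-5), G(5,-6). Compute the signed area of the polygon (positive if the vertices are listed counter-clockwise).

64.5

Apply Gauss's area formula: 2A = Σ (x_i·y_{i+1} − x_{i+1}·y_i), indices taken mod 7.
Cross-terms: 45, 5, -3, 9, 12, 1, 60  ⇒  Σ = 129
Signed area = Σ/2 = 64.5 (positive ⇒ counter-clockwise traversal).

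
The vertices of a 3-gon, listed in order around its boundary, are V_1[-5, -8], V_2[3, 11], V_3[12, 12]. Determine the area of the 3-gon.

Cross-terms: -31, -96, -36  ⇒  Σ = -163
Area = |Σ|/2 = 81.5.

81.5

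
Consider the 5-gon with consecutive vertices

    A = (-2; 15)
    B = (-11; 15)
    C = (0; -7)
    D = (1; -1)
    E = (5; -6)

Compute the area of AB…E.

Σ = (135) + (77) + (7) + (-1) + (63) = 281
Area = |Σ|/2 = 140.5.

140.5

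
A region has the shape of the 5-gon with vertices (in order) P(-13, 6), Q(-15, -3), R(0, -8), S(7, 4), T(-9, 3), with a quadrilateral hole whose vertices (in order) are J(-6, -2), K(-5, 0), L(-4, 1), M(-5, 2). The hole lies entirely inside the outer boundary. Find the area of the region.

Outer boundary:
Σ = (129) + (120) + (56) + (57) + (-15) = 347
Area = |Σ|/2 = 173.5.
Hole:
Apply Gauss's area formula: 2A = Σ (x_i·y_{i+1} − x_{i+1}·y_i), indices taken mod 4.
J→K: (-6)(0) − (-5)(-2) = -10
K→L: (-5)(1) − (-4)(0) = -5
L→M: (-4)(2) − (-5)(1) = -3
M→J: (-5)(-2) − (-6)(2) = 22
Σ = 4
Area = |Σ|/2 = 2.
Net area = 173.5 − 2 = 171.5.

171.5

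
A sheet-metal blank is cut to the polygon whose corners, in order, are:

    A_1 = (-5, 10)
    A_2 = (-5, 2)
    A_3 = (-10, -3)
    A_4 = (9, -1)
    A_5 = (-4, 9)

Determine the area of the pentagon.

Apply the shoelace (surveyor's) formula: 2A = Σ (x_i·y_{i+1} − x_{i+1}·y_i), indices taken mod 5.
Σ = (40) + (35) + (37) + (77) + (5) = 194
Area = |Σ|/2 = 97.

97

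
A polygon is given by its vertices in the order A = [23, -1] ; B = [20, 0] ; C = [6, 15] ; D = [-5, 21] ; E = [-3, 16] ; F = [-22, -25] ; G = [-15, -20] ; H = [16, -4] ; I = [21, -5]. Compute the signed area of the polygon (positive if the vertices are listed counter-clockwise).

737

Cross-terms: 20, 300, 201, -17, 427, 65, 380, 4, 94  ⇒  Σ = 1474
Signed area = Σ/2 = 737 (positive ⇒ counter-clockwise traversal).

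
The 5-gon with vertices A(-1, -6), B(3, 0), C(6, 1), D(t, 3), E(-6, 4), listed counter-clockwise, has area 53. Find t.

The doubled signed area Σ (x_i y_{i+1} − x_{i+1} y_i) is linear in t.
With t=0 it equals 97; the coefficient of t is 3 (from the two edges through D).
So 3·t + 97 = 2·53 = 106 ⇒ t = 3.

3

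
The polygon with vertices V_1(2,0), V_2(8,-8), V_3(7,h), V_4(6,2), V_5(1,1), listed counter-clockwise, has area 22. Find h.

Write out the shoelace sum; only the two edges meeting at V_3 involve h:
2·Area = [(8·h − 7·(-8)) + (7·2 − 6·h)] + -14
       = 2·h + 56 = 44
⇒ h = -6.

-6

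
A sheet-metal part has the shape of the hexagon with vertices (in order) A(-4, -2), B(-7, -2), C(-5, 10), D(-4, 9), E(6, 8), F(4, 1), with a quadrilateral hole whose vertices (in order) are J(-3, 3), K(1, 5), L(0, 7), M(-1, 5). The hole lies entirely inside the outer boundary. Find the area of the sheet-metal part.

99.5

Outer boundary:
Cross-terms: -6, -80, -5, -86, -26, -4  ⇒  Σ = -207
Area = |Σ|/2 = 103.5.
Hole:
Σ = (-18) + (7) + (7) + (12) = 8
Area = |Σ|/2 = 4.
Net area = 103.5 − 4 = 99.5.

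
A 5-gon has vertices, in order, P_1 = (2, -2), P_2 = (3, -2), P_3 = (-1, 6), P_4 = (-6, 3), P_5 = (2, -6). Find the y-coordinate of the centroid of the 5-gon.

199/267

Apply the shoelace (surveyor's) formula. First the cross-terms c_i = x_i·y_{i+1} − x_{i+1}·y_i:
  2, 16, 33, 30, 8  ⇒  2A = 89, A = 44.5.
Then Σ (y_i + y_{i+1})·c_i = 199, so ȳ = 199 / (6·44.5) = 199/267.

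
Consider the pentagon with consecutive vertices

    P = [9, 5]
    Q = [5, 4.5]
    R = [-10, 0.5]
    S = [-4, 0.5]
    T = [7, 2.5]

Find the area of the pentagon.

29.5

Apply Gauss's area formula: 2A = Σ (x_i·y_{i+1} − x_{i+1}·y_i), indices taken mod 5.
Σ = (15.5) + (47.5) + (-3) + (-13.5) + (12.5) = 59
Area = |Σ|/2 = 29.5.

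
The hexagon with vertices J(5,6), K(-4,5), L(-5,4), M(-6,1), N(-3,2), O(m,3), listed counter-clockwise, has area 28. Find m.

Write out the shoelace sum; only the two edges meeting at O involve m:
2·Area = [((-3)·3 − m·2) + (m·6 − 5·3)] + 68
       = 4·m + 44 = 56
⇒ m = 3.

3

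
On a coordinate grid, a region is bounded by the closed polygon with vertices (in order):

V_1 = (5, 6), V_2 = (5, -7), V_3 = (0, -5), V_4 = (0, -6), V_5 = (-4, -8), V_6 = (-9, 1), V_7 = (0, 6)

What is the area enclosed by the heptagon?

137

V_1→V_2: (5)(-7) − (5)(6) = -65
V_2→V_3: (5)(-5) − (0)(-7) = -25
V_3→V_4: (0)(-6) − (0)(-5) = 0
V_4→V_5: (0)(-8) − (-4)(-6) = -24
V_5→V_6: (-4)(1) − (-9)(-8) = -76
V_6→V_7: (-9)(6) − (0)(1) = -54
V_7→V_1: (0)(6) − (5)(6) = -30
Σ = -274
Area = |Σ|/2 = 137.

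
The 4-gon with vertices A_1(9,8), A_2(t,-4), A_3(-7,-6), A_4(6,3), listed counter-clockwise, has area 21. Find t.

Write out the shoelace sum; only the two edges meeting at A_2 involve t:
2·Area = [(9·(-4) − t·8) + (t·(-6) − (-7)·(-4))] + 36
       = -14·t + -28 = 42
⇒ t = -5.

-5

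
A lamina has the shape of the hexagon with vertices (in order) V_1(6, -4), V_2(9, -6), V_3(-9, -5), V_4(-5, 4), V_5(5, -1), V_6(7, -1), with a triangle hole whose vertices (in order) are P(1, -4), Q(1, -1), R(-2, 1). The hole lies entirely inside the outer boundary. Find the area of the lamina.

93

Outer boundary:
Apply the shoelace (surveyor's) formula: 2A = Σ (x_i·y_{i+1} − x_{i+1}·y_i), indices taken mod 6.
Σ = (0) + (-99) + (-61) + (-15) + (2) + (-22) = -195
Area = |Σ|/2 = 97.5.
Hole:
P→Q: (1)(-1) − (1)(-4) = 3
Q→R: (1)(1) − (-2)(-1) = -1
R→P: (-2)(-4) − (1)(1) = 7
Σ = 9
Area = |Σ|/2 = 4.5.
Net area = 97.5 − 4.5 = 93.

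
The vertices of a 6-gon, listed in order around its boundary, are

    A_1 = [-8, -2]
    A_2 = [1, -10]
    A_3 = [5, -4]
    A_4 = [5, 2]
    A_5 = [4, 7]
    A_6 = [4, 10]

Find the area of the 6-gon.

134.5

Σ = (82) + (46) + (30) + (27) + (12) + (72) = 269
Area = |Σ|/2 = 134.5.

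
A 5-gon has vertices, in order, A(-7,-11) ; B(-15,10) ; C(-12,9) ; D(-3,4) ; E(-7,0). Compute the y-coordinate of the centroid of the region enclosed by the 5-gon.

529/249

Apply the shoelace formula. First the cross-terms c_i = x_i·y_{i+1} − x_{i+1}·y_i:
  -235, -15, -21, 28, 77  ⇒  2A = -166, A = -83.
Then Σ (y_i + y_{i+1})·c_i = -1058, so ȳ = -1058 / (6·(-83)) = 529/249.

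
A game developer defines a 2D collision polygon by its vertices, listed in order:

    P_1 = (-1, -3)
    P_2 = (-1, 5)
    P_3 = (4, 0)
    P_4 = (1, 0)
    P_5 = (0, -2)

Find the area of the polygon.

16

Apply the shoelace formula: 2A = Σ (x_i·y_{i+1} − x_{i+1}·y_i), indices taken mod 5.
Σ = (-8) + (-20) + (0) + (-2) + (-2) = -32
Area = |Σ|/2 = 16.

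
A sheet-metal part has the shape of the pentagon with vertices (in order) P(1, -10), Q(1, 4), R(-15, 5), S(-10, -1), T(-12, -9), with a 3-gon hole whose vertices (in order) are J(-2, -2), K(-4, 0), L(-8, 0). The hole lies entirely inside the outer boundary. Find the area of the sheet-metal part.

171.5

Outer boundary:
Apply the shoelace (surveyor's) formula: 2A = Σ (x_i·y_{i+1} − x_{i+1}·y_i), indices taken mod 5.
P→Q: (1)(4) − (1)(-10) = 14
Q→R: (1)(5) − (-15)(4) = 65
R→S: (-15)(-1) − (-10)(5) = 65
S→T: (-10)(-9) − (-12)(-1) = 78
T→P: (-12)(-10) − (1)(-9) = 129
Σ = 351
Area = |Σ|/2 = 175.5.
Hole:
Apply the shoelace formula: 2A = Σ (x_i·y_{i+1} − x_{i+1}·y_i), indices taken mod 3.
J→K: (-2)(0) − (-4)(-2) = -8
K→L: (-4)(0) − (-8)(0) = 0
L→J: (-8)(-2) − (-2)(0) = 16
Σ = 8
Area = |Σ|/2 = 4.
Net area = 175.5 − 4 = 171.5.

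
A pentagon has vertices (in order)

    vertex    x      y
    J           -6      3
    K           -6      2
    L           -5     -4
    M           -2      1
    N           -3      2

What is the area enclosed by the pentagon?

J→K: (-6)(2) − (-6)(3) = 6
K→L: (-6)(-4) − (-5)(2) = 34
L→M: (-5)(1) − (-2)(-4) = -13
M→N: (-2)(2) − (-3)(1) = -1
N→J: (-3)(3) − (-6)(2) = 3
Σ = 29
Area = |Σ|/2 = 14.5.

14.5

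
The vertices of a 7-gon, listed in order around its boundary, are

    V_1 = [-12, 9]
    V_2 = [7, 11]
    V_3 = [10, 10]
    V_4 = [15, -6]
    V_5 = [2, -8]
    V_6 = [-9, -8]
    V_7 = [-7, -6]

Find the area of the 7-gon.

Cross-terms: -195, -40, -210, -108, -88, -2, -135  ⇒  Σ = -778
Area = |Σ|/2 = 389.

389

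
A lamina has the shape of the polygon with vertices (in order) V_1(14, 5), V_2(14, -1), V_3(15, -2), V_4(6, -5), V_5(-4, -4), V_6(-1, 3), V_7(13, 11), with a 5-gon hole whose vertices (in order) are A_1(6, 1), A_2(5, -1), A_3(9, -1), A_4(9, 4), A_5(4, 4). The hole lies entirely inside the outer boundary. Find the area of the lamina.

160.5

Outer boundary:
Apply Gauss's area formula: 2A = Σ (x_i·y_{i+1} − x_{i+1}·y_i), indices taken mod 7.
Σ = (-84) + (-13) + (-63) + (-44) + (-16) + (-50) + (-89) = -359
Area = |Σ|/2 = 179.5.
Hole:
Apply the surveyor's formula: 2A = Σ (x_i·y_{i+1} − x_{i+1}·y_i), indices taken mod 5.
A_1→A_2: (6)(-1) − (5)(1) = -11
A_2→A_3: (5)(-1) − (9)(-1) = 4
A_3→A_4: (9)(4) − (9)(-1) = 45
A_4→A_5: (9)(4) − (4)(4) = 20
A_5→A_1: (4)(1) − (6)(4) = -20
Σ = 38
Area = |Σ|/2 = 19.
Net area = 179.5 − 19 = 160.5.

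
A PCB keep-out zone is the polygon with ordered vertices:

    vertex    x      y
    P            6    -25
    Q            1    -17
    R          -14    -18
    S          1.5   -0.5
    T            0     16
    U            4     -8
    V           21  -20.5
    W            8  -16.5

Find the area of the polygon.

Apply Gauss's area formula: 2A = Σ (x_i·y_{i+1} − x_{i+1}·y_i), indices taken mod 8.
Σ = (-77) + (-256) + (34) + (24) + (-64) + (86) + (-182.5) + (-101) = -536.5
Area = |Σ|/2 = 268.25.

268.25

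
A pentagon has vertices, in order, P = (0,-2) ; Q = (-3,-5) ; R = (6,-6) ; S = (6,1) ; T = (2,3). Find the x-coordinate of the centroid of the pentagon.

131/48

Apply Gauss's area formula. First the cross-terms c_i = x_i·y_{i+1} − x_{i+1}·y_i:
  -6, 48, 42, 16, -4  ⇒  2A = 96, A = 48.
Then Σ (x_i + x_{i+1})·c_i = 786, so x̄ = 786 / (6·48) = 131/48.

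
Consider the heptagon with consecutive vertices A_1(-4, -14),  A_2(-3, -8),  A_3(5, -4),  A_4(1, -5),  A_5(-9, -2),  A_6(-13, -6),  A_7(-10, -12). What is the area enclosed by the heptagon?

95

Apply the shoelace (surveyor's) formula: 2A = Σ (x_i·y_{i+1} − x_{i+1}·y_i), indices taken mod 7.
Cross-terms: -10, 52, -21, -47, 28, 96, 92  ⇒  Σ = 190
Area = |Σ|/2 = 95.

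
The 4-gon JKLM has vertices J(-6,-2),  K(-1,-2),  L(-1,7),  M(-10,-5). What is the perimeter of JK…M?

34

|JK| = √((5)² + (0)²) = √25 = 5
|KL| = √((0)² + (9)²) = √81 = 9
|LM| = √((-9)² + (-12)²) = √225 = 15
|MJ| = √((4)² + (3)²) = √25 = 5
Perimeter = 5 + 9 + 15 + 5 = 34.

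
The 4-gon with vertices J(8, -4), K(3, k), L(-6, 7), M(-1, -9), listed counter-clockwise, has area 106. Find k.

3

The doubled signed area Σ (x_i y_{i+1} − x_{i+1} y_i) is linear in k.
With k=0 it equals 170; the coefficient of k is 14 (from the two edges through K).
So 14·k + 170 = 2·106 = 212 ⇒ k = 3.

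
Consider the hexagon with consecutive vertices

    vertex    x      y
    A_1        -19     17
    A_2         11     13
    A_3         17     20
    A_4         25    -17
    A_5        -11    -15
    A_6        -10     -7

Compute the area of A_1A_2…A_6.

Σ = (-434) + (-1) + (-789) + (-562) + (-73) + (-303) = -2162
Area = |Σ|/2 = 1081.

1081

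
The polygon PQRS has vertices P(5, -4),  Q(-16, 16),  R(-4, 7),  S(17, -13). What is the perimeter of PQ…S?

88

|PQ| = √((-21)² + (20)²) = √841 = 29
|QR| = √((12)² + (-9)²) = √225 = 15
|RS| = √((21)² + (-20)²) = √841 = 29
|SP| = √((-12)² + (9)²) = √225 = 15
Perimeter = 29 + 15 + 29 + 15 = 88.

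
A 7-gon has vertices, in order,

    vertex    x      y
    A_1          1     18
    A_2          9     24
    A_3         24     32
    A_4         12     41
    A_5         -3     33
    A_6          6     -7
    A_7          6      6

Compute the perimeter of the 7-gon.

126

|A_1A_2| = √((8)² + (6)²) = √100 = 10
|A_2A_3| = √((15)² + (8)²) = √289 = 17
|A_3A_4| = √((-12)² + (9)²) = √225 = 15
|A_4A_5| = √((-15)² + (-8)²) = √289 = 17
|A_5A_6| = √((9)² + (-40)²) = √1681 = 41
|A_6A_7| = √((0)² + (13)²) = √169 = 13
|A_7A_1| = √((-5)² + (12)²) = √169 = 13
Perimeter = 10 + 17 + 15 + 17 + 41 + 13 + 13 = 126.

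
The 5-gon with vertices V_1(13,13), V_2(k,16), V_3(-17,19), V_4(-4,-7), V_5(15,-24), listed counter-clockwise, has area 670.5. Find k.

-7

The doubled signed area Σ (x_i y_{i+1} − x_{i+1} y_i) is linear in k.
With k=0 it equals 1383; the coefficient of k is 6 (from the two edges through V_2).
So 6·k + 1383 = 2·670.5 = 1341 ⇒ k = -7.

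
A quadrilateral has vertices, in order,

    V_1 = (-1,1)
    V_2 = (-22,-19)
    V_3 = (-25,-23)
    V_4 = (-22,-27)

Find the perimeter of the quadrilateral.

|V_1V_2| = √((-21)² + (-20)²) = √841 = 29
|V_2V_3| = √((-3)² + (-4)²) = √25 = 5
|V_3V_4| = √((3)² + (-4)²) = √25 = 5
|V_4V_1| = √((21)² + (28)²) = √1225 = 35
Perimeter = 29 + 5 + 5 + 35 = 74.

74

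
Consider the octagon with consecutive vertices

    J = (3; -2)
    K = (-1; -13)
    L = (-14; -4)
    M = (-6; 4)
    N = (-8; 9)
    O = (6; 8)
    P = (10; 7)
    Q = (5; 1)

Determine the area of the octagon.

Cross-terms: -41, -178, -80, -22, -118, -38, -25, -13  ⇒  Σ = -515
Area = |Σ|/2 = 257.5.

257.5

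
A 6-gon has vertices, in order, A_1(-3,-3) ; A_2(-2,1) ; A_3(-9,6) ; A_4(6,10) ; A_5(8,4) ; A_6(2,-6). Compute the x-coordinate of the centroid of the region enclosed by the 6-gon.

144/137

Apply Gauss's area formula. First the cross-terms c_i = x_i·y_{i+1} − x_{i+1}·y_i:
  -9, -3, -126, -56, -56, -24  ⇒  2A = -274, A = -137.
Then Σ (x_i + x_{i+1})·c_i = -864, so x̄ = -864 / (6·(-137)) = 144/137.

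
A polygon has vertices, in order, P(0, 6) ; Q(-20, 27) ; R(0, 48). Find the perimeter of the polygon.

|PQ| = √((-20)² + (21)²) = √841 = 29
|QR| = √((20)² + (21)²) = √841 = 29
|RP| = √((0)² + (-42)²) = √1764 = 42
Perimeter = 29 + 29 + 42 = 100.

100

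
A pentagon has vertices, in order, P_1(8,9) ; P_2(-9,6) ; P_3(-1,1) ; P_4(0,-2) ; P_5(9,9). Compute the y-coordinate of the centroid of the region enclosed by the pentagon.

440/93

Apply Gauss's area formula. First the cross-terms c_i = x_i·y_{i+1} − x_{i+1}·y_i:
  129, -3, 2, 18, 9  ⇒  2A = 155, A = 77.5.
Then Σ (y_i + y_{i+1})·c_i = 2200, so ȳ = 2200 / (6·77.5) = 440/93.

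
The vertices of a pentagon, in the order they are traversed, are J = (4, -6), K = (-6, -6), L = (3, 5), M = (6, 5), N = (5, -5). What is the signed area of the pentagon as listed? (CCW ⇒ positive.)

-76

Apply the shoelace (surveyor's) formula: 2A = Σ (x_i·y_{i+1} − x_{i+1}·y_i), indices taken mod 5.
Cross-terms: -60, -12, -15, -55, -10  ⇒  Σ = -152
Signed area = Σ/2 = -76 (negative ⇒ clockwise traversal).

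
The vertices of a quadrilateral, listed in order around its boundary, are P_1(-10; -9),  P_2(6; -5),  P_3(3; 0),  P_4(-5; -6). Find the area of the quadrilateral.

Cross-terms: 104, 15, -18, -15  ⇒  Σ = 86
Area = |Σ|/2 = 43.

43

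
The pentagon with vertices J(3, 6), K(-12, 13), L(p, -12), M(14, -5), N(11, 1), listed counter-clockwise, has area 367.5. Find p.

The doubled signed area Σ (x_i y_{i+1} − x_{i+1} y_i) is linear in p.
With p=0 it equals 555; the coefficient of p is -18 (from the two edges through L).
So -18·p + 555 = 2·367.5 = 735 ⇒ p = -10.

-10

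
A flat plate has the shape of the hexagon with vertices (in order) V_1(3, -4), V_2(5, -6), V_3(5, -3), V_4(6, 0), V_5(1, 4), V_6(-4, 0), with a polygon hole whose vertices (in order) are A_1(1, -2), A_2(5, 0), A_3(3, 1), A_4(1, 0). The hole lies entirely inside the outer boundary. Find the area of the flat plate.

39.5

Outer boundary:
Apply the shoelace (surveyor's) formula: 2A = Σ (x_i·y_{i+1} − x_{i+1}·y_i), indices taken mod 6.
Σ = (2) + (15) + (18) + (24) + (16) + (16) = 91
Area = |Σ|/2 = 45.5.
Hole:
Apply the shoelace formula: 2A = Σ (x_i·y_{i+1} − x_{i+1}·y_i), indices taken mod 4.
Cross-terms: 10, 5, -1, -2  ⇒  Σ = 12
Area = |Σ|/2 = 6.
Net area = 45.5 − 6 = 39.5.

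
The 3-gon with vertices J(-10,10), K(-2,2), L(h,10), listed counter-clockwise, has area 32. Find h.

Write out the shoelace sum; only the two edges meeting at L involve h:
2·Area = [((-2)·10 − h·2) + (h·10 − (-10)·10)] + 0
       = 8·h + 80 = 64
⇒ h = -2.

-2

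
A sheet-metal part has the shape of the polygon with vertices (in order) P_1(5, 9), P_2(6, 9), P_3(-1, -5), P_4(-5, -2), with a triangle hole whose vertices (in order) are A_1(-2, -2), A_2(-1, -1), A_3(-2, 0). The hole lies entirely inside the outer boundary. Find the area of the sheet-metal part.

Outer boundary:
Σ = (-9) + (-21) + (-23) + (-35) = -88
Area = |Σ|/2 = 44.
Hole:
Σ = (0) + (-2) + (4) = 2
Area = |Σ|/2 = 1.
Net area = 44 − 1 = 43.

43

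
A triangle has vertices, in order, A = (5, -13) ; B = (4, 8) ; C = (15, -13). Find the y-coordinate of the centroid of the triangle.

-6

Apply Gauss's area formula. First the cross-terms c_i = x_i·y_{i+1} − x_{i+1}·y_i:
  92, -172, -130  ⇒  2A = -210, A = -105.
Then Σ (y_i + y_{i+1})·c_i = 3780, so ȳ = 3780 / (6·(-105)) = -6.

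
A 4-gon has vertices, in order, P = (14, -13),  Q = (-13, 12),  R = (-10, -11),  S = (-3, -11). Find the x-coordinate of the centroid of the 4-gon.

-176/57

Apply the surveyor's formula. First the cross-terms c_i = x_i·y_{i+1} − x_{i+1}·y_i:
  -1, 263, 77, 193  ⇒  2A = 532, A = 266.
Then Σ (x_i + x_{i+1})·c_i = -4928, so x̄ = -4928 / (6·266) = -176/57.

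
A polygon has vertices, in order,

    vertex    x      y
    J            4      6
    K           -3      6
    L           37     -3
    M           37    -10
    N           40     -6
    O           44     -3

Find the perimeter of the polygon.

106

|JK| = √((-7)² + (0)²) = √49 = 7
|KL| = √((40)² + (-9)²) = √1681 = 41
|LM| = √((0)² + (-7)²) = √49 = 7
|MN| = √((3)² + (4)²) = √25 = 5
|NO| = √((4)² + (3)²) = √25 = 5
|OJ| = √((-40)² + (9)²) = √1681 = 41
Perimeter = 7 + 41 + 7 + 5 + 5 + 41 = 106.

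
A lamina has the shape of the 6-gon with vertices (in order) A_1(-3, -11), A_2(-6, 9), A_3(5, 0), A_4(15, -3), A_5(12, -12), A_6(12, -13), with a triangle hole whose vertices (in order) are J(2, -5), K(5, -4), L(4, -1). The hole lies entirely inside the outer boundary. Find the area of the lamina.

Outer boundary:
A_1→A_2: (-3)(9) − (-6)(-11) = -93
A_2→A_3: (-6)(0) − (5)(9) = -45
A_3→A_4: (5)(-3) − (15)(0) = -15
A_4→A_5: (15)(-12) − (12)(-3) = -144
A_5→A_6: (12)(-13) − (12)(-12) = -12
A_6→A_1: (12)(-11) − (-3)(-13) = -171
Σ = -480
Area = |Σ|/2 = 240.
Hole:
Cross-terms: 17, 11, -18  ⇒  Σ = 10
Area = |Σ|/2 = 5.
Net area = 240 − 5 = 235.

235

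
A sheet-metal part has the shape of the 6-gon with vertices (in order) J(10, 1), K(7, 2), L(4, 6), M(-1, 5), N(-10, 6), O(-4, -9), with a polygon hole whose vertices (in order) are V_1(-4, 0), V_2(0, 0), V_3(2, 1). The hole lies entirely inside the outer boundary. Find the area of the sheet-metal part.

156.5

Outer boundary:
Cross-terms: 13, 34, 26, 44, 114, 86  ⇒  Σ = 317
Area = |Σ|/2 = 158.5.
Hole:
Σ = (0) + (0) + (4) = 4
Area = |Σ|/2 = 2.
Net area = 158.5 − 2 = 156.5.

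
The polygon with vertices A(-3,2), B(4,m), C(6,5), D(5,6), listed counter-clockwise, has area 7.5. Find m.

4

The doubled signed area Σ (x_i y_{i+1} − x_{i+1} y_i) is linear in m.
With m=0 it equals 51; the coefficient of m is -9 (from the two edges through B).
So -9·m + 51 = 2·7.5 = 15 ⇒ m = 4.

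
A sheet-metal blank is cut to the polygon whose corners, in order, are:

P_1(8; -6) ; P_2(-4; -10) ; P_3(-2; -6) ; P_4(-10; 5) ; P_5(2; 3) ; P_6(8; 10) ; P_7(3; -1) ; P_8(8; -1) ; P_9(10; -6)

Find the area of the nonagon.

Σ = (-104) + (4) + (-70) + (-40) + (-4) + (-38) + (5) + (-38) + (-12) = -297
Area = |Σ|/2 = 148.5.

148.5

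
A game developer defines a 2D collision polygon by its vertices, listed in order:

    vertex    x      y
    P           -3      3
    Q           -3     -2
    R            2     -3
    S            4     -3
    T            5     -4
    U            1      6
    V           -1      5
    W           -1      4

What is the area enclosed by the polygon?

Apply the shoelace formula: 2A = Σ (x_i·y_{i+1} − x_{i+1}·y_i), indices taken mod 8.
Σ = (15) + (13) + (6) + (-1) + (34) + (11) + (1) + (9) = 88
Area = |Σ|/2 = 44.

44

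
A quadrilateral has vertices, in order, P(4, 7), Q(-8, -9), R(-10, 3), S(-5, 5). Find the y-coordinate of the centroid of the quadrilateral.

Apply the shoelace formula. First the cross-terms c_i = x_i·y_{i+1} − x_{i+1}·y_i:
  20, -114, -35, -55  ⇒  2A = -184, A = -92.
Then Σ (y_i + y_{i+1})·c_i = -296, so ȳ = -296 / (6·(-92)) = 37/69.

37/69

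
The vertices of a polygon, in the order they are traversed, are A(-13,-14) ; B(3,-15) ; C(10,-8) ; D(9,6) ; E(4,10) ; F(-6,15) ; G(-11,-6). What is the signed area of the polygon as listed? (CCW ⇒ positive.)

479

Apply the surveyor's formula: 2A = Σ (x_i·y_{i+1} − x_{i+1}·y_i), indices taken mod 7.
A→B: (-13)(-15) − (3)(-14) = 237
B→C: (3)(-8) − (10)(-15) = 126
C→D: (10)(6) − (9)(-8) = 132
D→E: (9)(10) − (4)(6) = 66
E→F: (4)(15) − (-6)(10) = 120
F→G: (-6)(-6) − (-11)(15) = 201
G→A: (-11)(-14) − (-13)(-6) = 76
Σ = 958
Signed area = Σ/2 = 479 (positive ⇒ counter-clockwise traversal).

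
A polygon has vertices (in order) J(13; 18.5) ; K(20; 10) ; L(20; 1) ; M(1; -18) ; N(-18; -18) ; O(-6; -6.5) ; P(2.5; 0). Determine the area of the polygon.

525.75

Cross-terms: -240, -180, -361, -342, 9, 16.25, 46.25  ⇒  Σ = -1051.5
Area = |Σ|/2 = 525.75.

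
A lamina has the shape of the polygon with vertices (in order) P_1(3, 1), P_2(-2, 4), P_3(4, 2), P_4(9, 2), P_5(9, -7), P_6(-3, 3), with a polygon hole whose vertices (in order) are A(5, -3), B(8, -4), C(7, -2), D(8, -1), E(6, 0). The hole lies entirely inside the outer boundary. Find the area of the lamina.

45

Outer boundary:
P_1→P_2: (3)(4) − (-2)(1) = 14
P_2→P_3: (-2)(2) − (4)(4) = -20
P_3→P_4: (4)(2) − (9)(2) = -10
P_4→P_5: (9)(-7) − (9)(2) = -81
P_5→P_6: (9)(3) − (-3)(-7) = 6
P_6→P_1: (-3)(1) − (3)(3) = -12
Σ = -103
Area = |Σ|/2 = 51.5.
Hole:
Σ = (4) + (12) + (9) + (6) + (-18) = 13
Area = |Σ|/2 = 6.5.
Net area = 51.5 − 6.5 = 45.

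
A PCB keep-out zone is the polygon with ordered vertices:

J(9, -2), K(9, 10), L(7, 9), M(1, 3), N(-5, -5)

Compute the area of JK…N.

98

Apply the shoelace (surveyor's) formula: 2A = Σ (x_i·y_{i+1} − x_{i+1}·y_i), indices taken mod 5.
Σ = (108) + (11) + (12) + (10) + (55) = 196
Area = |Σ|/2 = 98.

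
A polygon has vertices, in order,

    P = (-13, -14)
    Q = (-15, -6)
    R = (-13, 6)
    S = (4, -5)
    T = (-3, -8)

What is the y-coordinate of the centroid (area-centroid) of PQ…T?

-97/23

Apply the shoelace formula. First the cross-terms c_i = x_i·y_{i+1} − x_{i+1}·y_i:
  -132, -168, 41, -47, -62  ⇒  2A = -368, A = -184.
Then Σ (y_i + y_{i+1})·c_i = 4656, so ȳ = 4656 / (6·(-184)) = -97/23.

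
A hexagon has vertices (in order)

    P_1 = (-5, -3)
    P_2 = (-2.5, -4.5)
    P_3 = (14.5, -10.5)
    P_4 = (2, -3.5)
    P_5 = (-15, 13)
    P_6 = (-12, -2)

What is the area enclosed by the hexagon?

P_1→P_2: (-5)(-4.5) − (-2.5)(-3) = 15
P_2→P_3: (-2.5)(-10.5) − (14.5)(-4.5) = 91.5
P_3→P_4: (14.5)(-3.5) − (2)(-10.5) = -29.75
P_4→P_5: (2)(13) − (-15)(-3.5) = -26.5
P_5→P_6: (-15)(-2) − (-12)(13) = 186
P_6→P_1: (-12)(-3) − (-5)(-2) = 26
Σ = 262.25
Area = |Σ|/2 = 131.125.

131.125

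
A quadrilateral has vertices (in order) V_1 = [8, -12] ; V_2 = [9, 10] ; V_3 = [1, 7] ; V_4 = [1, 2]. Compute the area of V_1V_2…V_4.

104

Apply the shoelace (surveyor's) formula: 2A = Σ (x_i·y_{i+1} − x_{i+1}·y_i), indices taken mod 4.
Σ = (188) + (53) + (-5) + (-28) = 208
Area = |Σ|/2 = 104.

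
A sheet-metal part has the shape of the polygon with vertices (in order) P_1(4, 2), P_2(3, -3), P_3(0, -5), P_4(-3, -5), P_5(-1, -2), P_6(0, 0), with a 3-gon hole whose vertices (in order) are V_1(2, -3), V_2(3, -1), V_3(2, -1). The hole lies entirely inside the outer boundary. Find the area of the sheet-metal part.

Outer boundary:
Apply the shoelace (surveyor's) formula: 2A = Σ (x_i·y_{i+1} − x_{i+1}·y_i), indices taken mod 6.
P_1→P_2: (4)(-3) − (3)(2) = -18
P_2→P_3: (3)(-5) − (0)(-3) = -15
P_3→P_4: (0)(-5) − (-3)(-5) = -15
P_4→P_5: (-3)(-2) − (-1)(-5) = 1
P_5→P_6: (-1)(0) − (0)(-2) = 0
P_6→P_1: (0)(2) − (4)(0) = 0
Σ = -47
Area = |Σ|/2 = 23.5.
Hole:
Apply Gauss's area formula: 2A = Σ (x_i·y_{i+1} − x_{i+1}·y_i), indices taken mod 3.
V_1→V_2: (2)(-1) − (3)(-3) = 7
V_2→V_3: (3)(-1) − (2)(-1) = -1
V_3→V_1: (2)(-3) − (2)(-1) = -4
Σ = 2
Area = |Σ|/2 = 1.
Net area = 23.5 − 1 = 22.5.

22.5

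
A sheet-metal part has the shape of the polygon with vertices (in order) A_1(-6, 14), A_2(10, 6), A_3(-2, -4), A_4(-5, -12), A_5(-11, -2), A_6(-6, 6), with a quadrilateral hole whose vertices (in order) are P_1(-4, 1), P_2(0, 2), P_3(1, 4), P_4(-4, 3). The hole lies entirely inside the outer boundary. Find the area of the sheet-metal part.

215.5

Outer boundary:
Σ = (-176) + (-28) + (4) + (-122) + (-78) + (-48) = -448
Area = |Σ|/2 = 224.
Hole:
P_1→P_2: (-4)(2) − (0)(1) = -8
P_2→P_3: (0)(4) − (1)(2) = -2
P_3→P_4: (1)(3) − (-4)(4) = 19
P_4→P_1: (-4)(1) − (-4)(3) = 8
Σ = 17
Area = |Σ|/2 = 8.5.
Net area = 224 − 8.5 = 215.5.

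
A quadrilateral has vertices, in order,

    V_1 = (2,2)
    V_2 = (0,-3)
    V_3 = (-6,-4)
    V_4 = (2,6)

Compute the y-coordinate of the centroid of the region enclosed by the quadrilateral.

Apply the shoelace (surveyor's) formula. First the cross-terms c_i = x_i·y_{i+1} − x_{i+1}·y_i:
  -6, -18, -28, -8  ⇒  2A = -60, A = -30.
Then Σ (y_i + y_{i+1})·c_i = 12, so ȳ = 12 / (6·(-30)) = -1/15.

-1/15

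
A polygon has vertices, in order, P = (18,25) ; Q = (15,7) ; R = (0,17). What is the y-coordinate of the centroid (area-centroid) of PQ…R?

49/3

Apply the shoelace formula. First the cross-terms c_i = x_i·y_{i+1} − x_{i+1}·y_i:
  -249, 255, -306  ⇒  2A = -300, A = -150.
Then Σ (y_i + y_{i+1})·c_i = -14700, so ȳ = -14700 / (6·(-150)) = 49/3.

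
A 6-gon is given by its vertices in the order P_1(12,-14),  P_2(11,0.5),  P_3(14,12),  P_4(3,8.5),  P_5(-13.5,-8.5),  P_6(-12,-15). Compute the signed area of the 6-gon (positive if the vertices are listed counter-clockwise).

P_1→P_2: (12)(0.5) − (11)(-14) = 160
P_2→P_3: (11)(12) − (14)(0.5) = 125
P_3→P_4: (14)(8.5) − (3)(12) = 83
P_4→P_5: (3)(-8.5) − (-13.5)(8.5) = 89.25
P_5→P_6: (-13.5)(-15) − (-12)(-8.5) = 100.5
P_6→P_1: (-12)(-14) − (12)(-15) = 348
Σ = 905.75
Signed area = Σ/2 = 452.875 (positive ⇒ counter-clockwise traversal).

452.875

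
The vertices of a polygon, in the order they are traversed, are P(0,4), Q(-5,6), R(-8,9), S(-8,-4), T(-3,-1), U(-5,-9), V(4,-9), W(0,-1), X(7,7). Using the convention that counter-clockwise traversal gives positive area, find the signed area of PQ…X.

128.5

Apply the shoelace (surveyor's) formula: 2A = Σ (x_i·y_{i+1} − x_{i+1}·y_i), indices taken mod 9.
Cross-terms: 20, 3, 104, -4, 22, 81, -4, 7, 28  ⇒  Σ = 257
Signed area = Σ/2 = 128.5 (positive ⇒ counter-clockwise traversal).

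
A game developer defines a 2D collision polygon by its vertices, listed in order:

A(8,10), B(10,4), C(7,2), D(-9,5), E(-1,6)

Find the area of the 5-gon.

Apply the shoelace (surveyor's) formula: 2A = Σ (x_i·y_{i+1} − x_{i+1}·y_i), indices taken mod 5.
Σ = (-68) + (-8) + (53) + (-49) + (-58) = -130
Area = |Σ|/2 = 65.

65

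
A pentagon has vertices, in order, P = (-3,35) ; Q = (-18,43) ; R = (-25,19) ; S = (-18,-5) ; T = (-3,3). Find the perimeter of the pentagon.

|PQ| = √((-15)² + (8)²) = √289 = 17
|QR| = √((-7)² + (-24)²) = √625 = 25
|RS| = √((7)² + (-24)²) = √625 = 25
|ST| = √((15)² + (8)²) = √289 = 17
|TP| = √((0)² + (32)²) = √1024 = 32
Perimeter = 17 + 25 + 25 + 17 + 32 = 116.

116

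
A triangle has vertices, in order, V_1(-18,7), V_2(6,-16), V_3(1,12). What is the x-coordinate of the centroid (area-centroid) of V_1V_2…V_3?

-11/3

Apply the surveyor's formula. First the cross-terms c_i = x_i·y_{i+1} − x_{i+1}·y_i:
  246, 88, 223  ⇒  2A = 557, A = 278.5.
Then Σ (x_i + x_{i+1})·c_i = -6127, so x̄ = -6127 / (6·278.5) = -11/3.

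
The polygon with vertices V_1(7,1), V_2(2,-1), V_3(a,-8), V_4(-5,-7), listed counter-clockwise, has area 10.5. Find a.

Write out the shoelace sum; only the two edges meeting at V_3 involve a:
2·Area = [(2·(-8) − a·(-1)) + (a·(-7) − (-5)·(-8))] + 35
       = -6·a + -21 = 21
⇒ a = -7.

-7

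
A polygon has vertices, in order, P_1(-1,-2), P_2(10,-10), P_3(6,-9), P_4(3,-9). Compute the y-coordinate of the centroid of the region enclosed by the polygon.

Apply Gauss's area formula. First the cross-terms c_i = x_i·y_{i+1} − x_{i+1}·y_i:
  30, -30, -27, -15  ⇒  2A = -42, A = -21.
Then Σ (y_i + y_{i+1})·c_i = 861, so ȳ = 861 / (6·(-21)) = -41/6.

-41/6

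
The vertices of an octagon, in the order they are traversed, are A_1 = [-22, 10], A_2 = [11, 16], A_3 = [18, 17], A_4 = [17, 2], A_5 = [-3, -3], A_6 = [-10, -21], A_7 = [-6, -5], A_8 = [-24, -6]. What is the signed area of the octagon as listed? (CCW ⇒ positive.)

-680

Apply the shoelace formula: 2A = Σ (x_i·y_{i+1} − x_{i+1}·y_i), indices taken mod 8.
Σ = (-462) + (-101) + (-253) + (-45) + (33) + (-76) + (-84) + (-372) = -1360
Signed area = Σ/2 = -680 (negative ⇒ clockwise traversal).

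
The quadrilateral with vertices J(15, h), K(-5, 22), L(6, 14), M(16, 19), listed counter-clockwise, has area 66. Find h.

Write out the shoelace sum; only the two edges meeting at J involve h:
2·Area = [(16·h − 15·19) + (15·22 − (-5)·h)] + -312
       = 21·h + -267 = 132
⇒ h = 19.

19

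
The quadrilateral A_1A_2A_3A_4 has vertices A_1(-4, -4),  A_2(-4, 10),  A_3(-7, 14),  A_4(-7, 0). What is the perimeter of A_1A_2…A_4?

38

|A_1A_2| = √((0)² + (14)²) = √196 = 14
|A_2A_3| = √((-3)² + (4)²) = √25 = 5
|A_3A_4| = √((0)² + (-14)²) = √196 = 14
|A_4A_1| = √((3)² + (-4)²) = √25 = 5
Perimeter = 14 + 5 + 14 + 5 = 38.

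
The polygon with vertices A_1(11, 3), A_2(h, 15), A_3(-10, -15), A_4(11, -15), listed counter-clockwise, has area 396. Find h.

2

Write out the shoelace sum; only the two edges meeting at A_2 involve h:
2·Area = [(11·15 − h·3) + (h·(-15) − (-10)·15)] + 513
       = -18·h + 828 = 792
⇒ h = 2.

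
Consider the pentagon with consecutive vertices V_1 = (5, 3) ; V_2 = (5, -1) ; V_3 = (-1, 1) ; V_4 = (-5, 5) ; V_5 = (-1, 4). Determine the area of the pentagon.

Σ = (-20) + (4) + (0) + (-15) + (-23) = -54
Area = |Σ|/2 = 27.

27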